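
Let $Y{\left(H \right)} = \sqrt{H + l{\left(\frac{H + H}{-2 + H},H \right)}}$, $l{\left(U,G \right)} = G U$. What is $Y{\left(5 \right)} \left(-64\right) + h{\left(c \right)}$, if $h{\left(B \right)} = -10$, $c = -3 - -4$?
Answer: $-10 - \frac{64 \sqrt{195}}{3} \approx -307.9$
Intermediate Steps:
$c = 1$ ($c = -3 + 4 = 1$)
$Y{\left(H \right)} = \sqrt{H + \frac{2 H^{2}}{-2 + H}}$ ($Y{\left(H \right)} = \sqrt{H + H \frac{H + H}{-2 + H}} = \sqrt{H + H \frac{2 H}{-2 + H}} = \sqrt{H + \frac{2 H^{2}}{-2 + H}}$)
$Y{\left(5 \right)} \left(-64\right) + h{\left(c \right)} = \sqrt{\frac{5 \left(-2 + 3 \cdot 5\right)}{-2 + 5}} \left(-64\right) - 10 = \sqrt{\frac{5 \left(-2 + 15\right)}{3}} \left(-64\right) - 10 = \sqrt{5 \cdot \frac{1}{3} \cdot 13} \left(-64\right) - 10 = \sqrt{\frac{65}{3}} \left(-64\right) - 10 = \frac{\sqrt{195}}{3} \left(-64\right) - 10 = - \frac{64 \sqrt{195}}{3} - 10 = -10 - \frac{64 \sqrt{195}}{3}$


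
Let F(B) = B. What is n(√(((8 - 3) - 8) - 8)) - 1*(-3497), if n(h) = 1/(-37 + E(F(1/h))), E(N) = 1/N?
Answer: 4825823/1380 - I*√11/1380 ≈ 3497.0 - 0.0024034*I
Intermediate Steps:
E(N) = 1/N
n(h) = 1/(-37 + h) (n(h) = 1/(-37 + 1/(1/h)) = 1/(-37 + h))
n(√(((8 - 3) - 8) - 8)) - 1*(-3497) = 1/(-37 + √(((8 - 3) - 8) - 8)) - 1*(-3497) = 1/(-37 + √((5 - 8) - 8)) + 3497 = 1/(-37 + √(-3 - 8)) + 3497 = 1/(-37 + √(-11)) + 3497 = 1/(-37 + I*√11) + 3497 = 3497 + 1/(-37 + I*√11)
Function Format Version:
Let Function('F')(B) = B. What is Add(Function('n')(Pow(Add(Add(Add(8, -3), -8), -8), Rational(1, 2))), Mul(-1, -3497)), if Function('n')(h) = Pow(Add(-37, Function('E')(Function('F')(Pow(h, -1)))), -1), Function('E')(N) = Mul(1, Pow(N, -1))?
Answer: Add(Rational(4825823, 1380), Mul(Rational(-1, 1380), I, Pow(11, Rational(1, 2)))) ≈ Add(3497.0, Mul(-0.0024034, I))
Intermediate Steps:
Function('E')(N) = Pow(N, -1)
Function('n')(h) = Pow(Add(-37, h), -1) (Function('n')(h) = Pow(Add(-37, Pow(Pow(h, -1), -1)), -1) = Pow(Add(-37, h), -1))
Add(Function('n')(Pow(Add(Add(Add(8, -3), -8), -8), Rational(1, 2))), Mul(-1, -3497)) = Add(Pow(Add(-37, Pow(Add(Add(Add(8, -3), -8), -8), Rational(1, 2))), -1), Mul(-1, -3497)) = Add(Pow(Add(-37, Pow(Add(Add(5, -8), -8), Rational(1, 2))), -1), 3497) = Add(Pow(Add(-37, Pow(Add(-3, -8), Rational(1, 2))), -1), 3497) = Add(Pow(Add(-37, Pow(-11, Rational(1, 2))), -1), 3497) = Add(Pow(Add(-37, Mul(I, Pow(11, Rational(1, 2)))), -1), 3497) = Add(3497, Pow(Add(-37, Mul(I, Pow(11, Rational(1, 2)))), -1))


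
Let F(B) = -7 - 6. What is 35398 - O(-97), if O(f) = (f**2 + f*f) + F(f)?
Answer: 16593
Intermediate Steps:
F(B) = -13
O(f) = -13 + 2*f**2 (O(f) = (f**2 + f*f) - 13 = (f**2 + f**2) - 13 = 2*f**2 - 13 = -13 + 2*f**2)
35398 - O(-97) = 35398 - (-13 + 2*(-97)**2) = 35398 - (-13 + 2*9409) = 35398 - (-13 + 18818) = 35398 - 1*18805 = 35398 - 18805 = 16593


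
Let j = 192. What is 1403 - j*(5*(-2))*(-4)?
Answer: -6277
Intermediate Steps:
1403 - j*(5*(-2))*(-4) = 1403 - 192*(5*(-2))*(-4) = 1403 - 192*(-10*(-4)) = 1403 - 192*40 = 1403 - 1*7680 = 1403 - 7680 = -6277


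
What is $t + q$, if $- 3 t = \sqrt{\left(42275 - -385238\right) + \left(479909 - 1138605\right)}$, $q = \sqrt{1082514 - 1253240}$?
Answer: $i \left(\sqrt{170726} - \sqrt{25687}\right) \approx 252.92 i$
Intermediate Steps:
$q = i \sqrt{170726}$ ($q = \sqrt{-170726} = i \sqrt{170726} \approx 413.19 i$)
$t = - i \sqrt{25687}$ ($t = - \frac{\sqrt{\left(42275 - -385238\right) + \left(479909 - 1138605\right)}}{3} = - \frac{\sqrt{\left(42275 + 385238\right) - 658696}}{3} = - \frac{\sqrt{427513 - 658696}}{3} = - \frac{\sqrt{-231183}}{3} = - \frac{3 i \sqrt{25687}}{3} = - i \sqrt{25687} \approx - 160.27 i$)
$t + q = - i \sqrt{25687} + i \sqrt{170726} = i \sqrt{170726} - i \sqrt{25687}$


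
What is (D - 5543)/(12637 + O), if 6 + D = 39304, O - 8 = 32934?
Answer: 33755/45579 ≈ 0.74058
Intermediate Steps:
O = 32942 (O = 8 + 32934 = 32942)
D = 39298 (D = -6 + 39304 = 39298)
(D - 5543)/(12637 + O) = (39298 - 5543)/(12637 + 32942) = 33755/45579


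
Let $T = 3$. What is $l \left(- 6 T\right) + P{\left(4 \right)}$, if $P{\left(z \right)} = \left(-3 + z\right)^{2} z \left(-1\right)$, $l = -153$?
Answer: $2750$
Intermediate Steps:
$P{\left(z \right)} = - z \left(-3 + z\right)^{2}$ ($P{\left(z \right)} = z \left(-3 + z\right)^{2} \left(-1\right) = - z \left(-3 + z\right)^{2}$)
$l \left(- 6 T\right) + P{\left(4 \right)} = - 153 \left(\left(-6\right) 3\right) - 4 \left(-3 + 4\right)^{2} = \left(-153\right) \left(-18\right) - 4 \cdot 1^{2} = 2754 - 4 \cdot 1 = 2754 - 4 = 2750$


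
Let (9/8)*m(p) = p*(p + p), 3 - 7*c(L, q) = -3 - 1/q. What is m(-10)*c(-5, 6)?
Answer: 29600/189 ≈ 156.61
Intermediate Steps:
c(L, q) = 6/7 + 1/(7*q) (c(L, q) = 3/7 - (-3 - 1/q)/7 = 3/7 + (3/7 + 1/(7*q)) = 6/7 + 1/(7*q))
m(p) = 16*p²/9 (m(p) = 8*(p*(p + p))/9 = 8*(p*(2*p))/9 = 8*(2*p²)/9 = 16*p²/9)
m(-10)*c(-5, 6) = ((16/9)*(-10)²)*((⅐)*(1 + 6*6)/6) = ((16/9)*100)*((⅐)*(⅙)*(1 + 36)) = 1600*((⅐)*(⅙)*37)/9 = (1600/9)*(37/42) = 29600/189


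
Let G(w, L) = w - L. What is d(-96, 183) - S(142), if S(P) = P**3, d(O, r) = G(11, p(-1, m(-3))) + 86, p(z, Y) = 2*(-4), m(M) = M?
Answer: -2863183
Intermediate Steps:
p(z, Y) = -8
d(O, r) = 105 (d(O, r) = (11 - 1*(-8)) + 86 = (11 + 8) + 86 = 19 + 86 = 105)
d(-96, 183) - S(142) = 105 - 1*142**3 = 105 - 1*2863288 = 105 - 2863288 = -2863183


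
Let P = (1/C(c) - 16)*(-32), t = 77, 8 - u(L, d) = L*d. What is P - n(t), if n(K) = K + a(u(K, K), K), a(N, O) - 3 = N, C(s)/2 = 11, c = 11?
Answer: 69867/11 ≈ 6351.5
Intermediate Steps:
u(L, d) = 8 - L*d
C(s) = 22 (C(s) = 2*11 = 22)
a(N, O) = 3 + N
n(K) = 11 + K - K**2 (n(K) = K + (3 + (8 - K*K)) = K + (3 + (8 - K**2)) = K + (11 - K**2) = 11 + K - K**2)
P = 5616/11 (P = (1/22 - 16)*(-32) = -351/22*(-32) = 5616/11 ≈ 510.55)
P - n(t) = 5616/11 - (11 + 77 - 1*77**2) = 5616/11 - (11 + 77 - 1*5929) = 5616/11 - (11 + 77 - 5929) = 5616/11 - 1*(-5841) = 5616/11 + 5841 = 69867/11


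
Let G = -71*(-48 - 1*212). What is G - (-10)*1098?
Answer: 29440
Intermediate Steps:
G = 18460 (G = -71*(-48 - 212) = -71*(-260) = 18460)
G - (-10)*1098 = 18460 - (-10)*1098 = 18460 - 1*(-10980) = 18460 + 10980 = 29440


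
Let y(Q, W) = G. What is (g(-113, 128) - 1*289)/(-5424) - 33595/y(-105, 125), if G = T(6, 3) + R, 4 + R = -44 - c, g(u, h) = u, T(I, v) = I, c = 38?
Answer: 759381/1808 ≈ 420.01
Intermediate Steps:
R = -86 (R = -4 + (-44 - 1*38) = -4 + (-44 - 38) = -4 - 82 = -86)
G = -80 (G = 6 - 86 = -80)
y(Q, W) = -80
(g(-113, 128) - 1*289)/(-5424) - 33595/y(-105, 125) = (-113 - 1*289)/(-5424) - 33595/(-80) = (-113 - 289)*(-1/5424) - 33595*(-1/80) = -402*(-1/5424) + 6719/16 = 67/904 + 6719/16 = 759381/1808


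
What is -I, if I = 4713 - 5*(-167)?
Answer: -5548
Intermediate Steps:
I = 5548 (I = 4713 + 835 = 5548)
-I = -1*5548 = -5548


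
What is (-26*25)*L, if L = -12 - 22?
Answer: 22100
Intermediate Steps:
L = -34
(-26*25)*L = -26*25*(-34) = -650*(-34) = 22100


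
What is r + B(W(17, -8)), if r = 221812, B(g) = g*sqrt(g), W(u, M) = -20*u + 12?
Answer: 221812 - 656*I*sqrt(82) ≈ 2.2181e+5 - 5940.3*I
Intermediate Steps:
W(u, M) = 12 - 20*u
B(g) = g**(3/2)
r + B(W(17, -8)) = 221812 + (12 - 20*17)**(3/2) = 221812 + (12 - 340)**(3/2) = 221812 + (-328)**(3/2) = 221812 - 656*I*sqrt(82)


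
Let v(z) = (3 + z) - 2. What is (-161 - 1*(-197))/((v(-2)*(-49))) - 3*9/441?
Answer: 33/49 ≈ 0.67347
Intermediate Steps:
v(z) = 1 + z
(-161 - 1*(-197))/((v(-2)*(-49))) - 3*9/441 = (-161 - 1*(-197))/(((1 - 2)*(-49))) - 3*9/441 = (-161 + 197)/((-1*(-49))) - 27*1/441 = 36/49 - 3/49 = 33/49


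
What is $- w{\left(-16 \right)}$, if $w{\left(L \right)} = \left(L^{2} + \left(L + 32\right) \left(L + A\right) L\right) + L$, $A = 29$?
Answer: $3088$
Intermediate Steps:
$w{\left(L \right)} = L + L^{2} + L \left(29 + L\right) \left(32 + L\right)$ ($w{\left(L \right)} = \left(L^{2} + \left(L + 32\right) \left(L + 29\right) L\right) + L = \left(L^{2} + \left(32 + L\right) \left(29 + L\right) L\right) + L = \left(L^{2} + \left(29 + L\right) \left(32 + L\right) L\right) + L = \left(L^{2} + L \left(29 + L\right) \left(32 + L\right)\right) + L = L + L^{2} + L \left(29 + L\right) \left(32 + L\right)$)
$- w{\left(-16 \right)} = - \left(-16\right) \left(929 + \left(-16\right)^{2} + 62 \left(-16\right)\right) = - \left(-16\right) \left(929 + 256 - 992\right) = - \left(-16\right) 193 = \left(-1\right) \left(-3088\right) = 3088$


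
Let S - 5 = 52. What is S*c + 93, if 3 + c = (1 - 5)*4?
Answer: -990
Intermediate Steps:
S = 57 (S = 5 + 52 = 57)
c = -19 (c = -3 + (1 - 5)*4 = -3 - 4*4 = -3 - 16 = -19)
S*c + 93 = 57*(-19) + 93 = -1083 + 93 = -990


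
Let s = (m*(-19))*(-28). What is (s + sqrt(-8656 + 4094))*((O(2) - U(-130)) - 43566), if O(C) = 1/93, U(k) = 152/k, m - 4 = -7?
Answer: 140101847284/2015 - 263349337*I*sqrt(4562)/6045 ≈ 6.9529e+7 - 2.9425e+6*I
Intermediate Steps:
m = -3 (m = 4 - 7 = -3)
s = -1596 (s = -3*(-19)*(-28) = 57*(-28) = -1596)
O(C) = 1/93
(s + sqrt(-8656 + 4094))*((O(2) - U(-130)) - 43566) = (-1596 + sqrt(-8656 + 4094))*((1/93 - 152/(-130)) - 43566) = (-1596 + sqrt(-4562))*((1/93 - 152*(-1)/130) - 43566) = (-1596 + I*sqrt(4562))*((1/93 - 1*(-76/65)) - 43566) = (-1596 + I*sqrt(4562))*((1/93 + 76/65) - 43566) = (-1596 + I*sqrt(4562))*(7133/6045 - 43566) = (-1596 + I*sqrt(4562))*(-263349337/6045) = 140101847284/2015 - 263349337*I*sqrt(4562)/6045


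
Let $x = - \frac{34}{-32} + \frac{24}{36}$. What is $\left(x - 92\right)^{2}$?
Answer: $\frac{18774889}{2304} \approx 8148.8$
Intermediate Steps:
$x = \frac{83}{48}$ ($x = \left(-34\right) \left(- \frac{1}{32}\right) + 24 \cdot \frac{1}{36} = \frac{17}{16} + \frac{2}{3} = \frac{83}{48} \approx 1.7292$)
$\left(x - 92\right)^{2} = \left(\frac{83}{48} - 92\right)^{2} = \left(- \frac{4333}{48}\right)^{2} = \frac{18774889}{2304}$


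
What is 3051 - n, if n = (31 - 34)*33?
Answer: 3150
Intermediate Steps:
n = -99 (n = -3*33 = -99)
3051 - n = 3051 - 1*(-99) = 3051 + 99 = 3150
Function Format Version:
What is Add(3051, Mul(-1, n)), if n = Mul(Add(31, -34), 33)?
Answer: 3150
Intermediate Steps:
n = -99 (n = Mul(-3, 33) = -99)
Add(3051, Mul(-1, n)) = Add(3051, Mul(-1, -99)) = Add(3051, 99) = 3150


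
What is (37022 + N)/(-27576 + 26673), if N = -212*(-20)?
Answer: -13754/301 ≈ -45.694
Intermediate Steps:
N = 4240
(37022 + N)/(-27576 + 26673) = (37022 + 4240)/(-27576 + 26673) = 41262/(-903) = 41262*(-1/903) = -13754/301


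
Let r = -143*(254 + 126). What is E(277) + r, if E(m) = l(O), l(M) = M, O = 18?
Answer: -54322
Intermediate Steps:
r = -54340 (r = -143*380 = -54340)
E(m) = 18
E(277) + r = 18 - 54340 = -54322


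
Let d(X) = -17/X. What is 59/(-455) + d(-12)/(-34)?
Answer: -1871/10920 ≈ -0.17134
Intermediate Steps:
59/(-455) + d(-12)/(-34) = 59/(-455) - 17/(-12)/(-34) = 59*(-1/455) - 17*(-1/12)*(-1/34) = -59/455 + (17/12)*(-1/34) = -59/455 - 1/24 = -1871/10920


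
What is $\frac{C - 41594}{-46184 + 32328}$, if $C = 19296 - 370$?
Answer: $\frac{5667}{3464} \approx 1.636$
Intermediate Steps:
$C = 18926$ ($C = 19296 - 370 = 18926$)
$\frac{C - 41594}{-46184 + 32328} = \frac{18926 - 41594}{-46184 + 32328} = - \frac{22668}{-13856} = \left(-22668\right) \left(- \frac{1}{13856}\right) = \frac{5667}{3464}$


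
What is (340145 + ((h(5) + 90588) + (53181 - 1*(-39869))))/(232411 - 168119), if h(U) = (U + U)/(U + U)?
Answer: 130946/16073 ≈ 8.1470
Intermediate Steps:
h(U) = 1 (h(U) = (2*U)/((2*U)) = (2*U)*(1/(2*U)) = 1)
(340145 + ((h(5) + 90588) + (53181 - 1*(-39869))))/(232411 - 168119) = (340145 + ((1 + 90588) + (53181 - 1*(-39869))))/(232411 - 168119) = (340145 + (90589 + (53181 + 39869)))/64292 = (340145 + (90589 + 93050))*(1/64292) = (340145 + 183639)*(1/64292) = 523784*(1/64292) = 130946/16073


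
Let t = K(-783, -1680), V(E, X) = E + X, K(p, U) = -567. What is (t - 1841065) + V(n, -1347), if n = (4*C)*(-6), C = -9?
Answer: -1842763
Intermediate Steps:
n = 216 (n = (4*(-9))*(-6) = -36*(-6) = 216)
t = -567
(t - 1841065) + V(n, -1347) = (-567 - 1841065) + (216 - 1347) = -1841632 - 1131 = -1842763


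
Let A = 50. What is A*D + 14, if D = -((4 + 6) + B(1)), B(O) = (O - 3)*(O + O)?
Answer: -286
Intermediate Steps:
B(O) = 2*O*(-3 + O) (B(O) = (-3 + O)*(2*O) = 2*O*(-3 + O))
D = -6 (D = -((4 + 6) + 2*1*(-3 + 1)) = -(10 + 2*1*(-2)) = -(10 - 4) = -1*6 = -6)
A*D + 14 = 50*(-6) + 14 = -300 + 14 = -286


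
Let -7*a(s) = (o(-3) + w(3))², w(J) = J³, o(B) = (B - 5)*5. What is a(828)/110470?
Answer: -169/773290 ≈ -0.00021855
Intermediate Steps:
o(B) = -25 + 5*B (o(B) = (-5 + B)*5 = -25 + 5*B)
a(s) = -169/7 (a(s) = -((-25 + 5*(-3)) + 3³)²/7 = -((-25 - 15) + 27)²/7 = -(-40 + 27)²/7 = -⅐*(-13)² = -⅐*169 = -169/7)
a(828)/110470 = -169/7/110470 = -169/7*1/110470 = -169/773290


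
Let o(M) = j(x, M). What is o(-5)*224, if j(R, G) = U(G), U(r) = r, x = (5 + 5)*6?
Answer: -1120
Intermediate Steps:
x = 60 (x = 10*6 = 60)
j(R, G) = G
o(M) = M
o(-5)*224 = -5*224 = -1120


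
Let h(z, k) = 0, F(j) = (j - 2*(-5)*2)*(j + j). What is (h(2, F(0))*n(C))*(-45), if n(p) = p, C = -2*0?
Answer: 0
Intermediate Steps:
C = 0
F(j) = 2*j*(20 + j) (F(j) = (j + 10*2)*(2*j) = (j + 20)*(2*j) = (20 + j)*(2*j) = 2*j*(20 + j))
(h(2, F(0))*n(C))*(-45) = (0*0)*(-45) = 0*(-45) = 0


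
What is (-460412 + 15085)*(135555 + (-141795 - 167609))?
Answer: 77419653623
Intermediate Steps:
(-460412 + 15085)*(135555 + (-141795 - 167609)) = -445327*(135555 - 309404) = -445327*(-173849) = 77419653623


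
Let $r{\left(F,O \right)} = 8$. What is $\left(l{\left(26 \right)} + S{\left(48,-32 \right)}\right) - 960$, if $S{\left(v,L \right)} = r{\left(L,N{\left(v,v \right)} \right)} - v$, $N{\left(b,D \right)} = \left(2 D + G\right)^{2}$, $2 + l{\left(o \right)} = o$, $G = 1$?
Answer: $-976$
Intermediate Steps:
$l{\left(o \right)} = -2 + o$
$N{\left(b,D \right)} = \left(1 + 2 D\right)^{2}$ ($N{\left(b,D \right)} = \left(2 D + 1\right)^{2} = \left(1 + 2 D\right)^{2}$)
$S{\left(v,L \right)} = 8 - v$
$\left(l{\left(26 \right)} + S{\left(48,-32 \right)}\right) - 960 = \left(\left(-2 + 26\right) + \left(8 - 48\right)\right) - 960 = \left(24 + \left(8 - 48\right)\right) - 960 = \left(24 - 40\right) - 960 = -16 - 960 = -976$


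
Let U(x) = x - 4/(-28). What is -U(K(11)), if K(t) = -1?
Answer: 6/7 ≈ 0.85714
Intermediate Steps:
U(x) = 1/7 + x (U(x) = x - 4*(-1)/28 = x - 1*(-1/7) = x + 1/7 = 1/7 + x)
-U(K(11)) = -(1/7 - 1) = -1*(-6/7) = 6/7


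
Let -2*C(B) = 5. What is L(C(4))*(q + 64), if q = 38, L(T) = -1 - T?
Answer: 153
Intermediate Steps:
C(B) = -5/2 (C(B) = -1/2*5 = -5/2)
L(C(4))*(q + 64) = (-1 - 1*(-5/2))*(38 + 64) = (-1 + 5/2)*102 = (3/2)*102 = 153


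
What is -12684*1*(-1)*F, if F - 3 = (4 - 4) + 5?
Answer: 101472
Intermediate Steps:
F = 8 (F = 3 + ((4 - 4) + 5) = 3 + (0 + 5) = 3 + 5 = 8)
-12684*1*(-1)*F = -12684*1*(-1)*8 = -(-12684)*8 = -12684*(-8) = 101472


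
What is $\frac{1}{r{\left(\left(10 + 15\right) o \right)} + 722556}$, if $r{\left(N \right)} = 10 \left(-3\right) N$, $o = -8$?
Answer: $\frac{1}{728556} \approx 1.3726 \cdot 10^{-6}$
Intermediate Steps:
$r{\left(N \right)} = - 30 N$
$\frac{1}{r{\left(\left(10 + 15\right) o \right)} + 722556} = \frac{1}{- 30 \left(10 + 15\right) \left(-8\right) + 722556} = \frac{1}{- 30 \cdot 25 \left(-8\right) + 722556} = \frac{1}{\left(-30\right) \left(-200\right) + 722556} = \frac{1}{6000 + 722556} = \frac{1}{728556}$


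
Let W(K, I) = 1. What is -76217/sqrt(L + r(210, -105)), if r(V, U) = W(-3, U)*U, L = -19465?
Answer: 76217*I*sqrt(19570)/19570 ≈ 544.82*I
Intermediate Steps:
r(V, U) = U (r(V, U) = 1*U = U)
-76217/sqrt(L + r(210, -105)) = -76217/sqrt(-19465 - 105) = -76217*(-I*sqrt(19570)/19570) = -(-76217)*I*sqrt(19570)/19570 = 76217*I*sqrt(19570)/19570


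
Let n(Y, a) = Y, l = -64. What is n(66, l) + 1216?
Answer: 1282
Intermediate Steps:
n(66, l) + 1216 = 66 + 1216 = 1282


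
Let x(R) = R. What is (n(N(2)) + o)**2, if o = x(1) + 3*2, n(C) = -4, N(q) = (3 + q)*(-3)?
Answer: 9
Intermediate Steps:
N(q) = -9 - 3*q
o = 7 (o = 1 + 3*2 = 1 + 6 = 7)
(n(N(2)) + o)**2 = (-4 + 7)**2 = 3**2 = 9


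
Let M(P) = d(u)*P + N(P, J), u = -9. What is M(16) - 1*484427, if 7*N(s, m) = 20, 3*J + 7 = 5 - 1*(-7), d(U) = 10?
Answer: -3389849/7 ≈ -4.8426e+5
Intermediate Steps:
J = 5/3 (J = -7/3 + (5 - 1*(-7))/3 = -7/3 + (5 + 7)/3 = -7/3 + (⅓)*12 = -7/3 + 4 = 5/3 ≈ 1.6667)
N(s, m) = 20/7 (N(s, m) = (⅐)*20 = 20/7)
M(P) = 20/7 + 10*P (M(P) = 10*P + 20/7 = 20/7 + 10*P)
M(16) - 1*484427 = (20/7 + 10*16) - 1*484427 = (20/7 + 160) - 484427 = 1140/7 - 484427 = -3389849/7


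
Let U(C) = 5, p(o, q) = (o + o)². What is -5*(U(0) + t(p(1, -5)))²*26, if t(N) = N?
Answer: -10530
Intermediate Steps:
p(o, q) = 4*o² (p(o, q) = (2*o)² = 4*o²)
-5*(U(0) + t(p(1, -5)))²*26 = -5*(5 + 4*1²)²*26 = -5*(5 + 4*1)²*26 = -5*(5 + 4)²*26 = -5*9²*26 = -5*81*26 = -405*26 = -10530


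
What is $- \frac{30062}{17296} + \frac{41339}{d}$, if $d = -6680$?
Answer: $- \frac{7154793}{902635} \approx -7.9266$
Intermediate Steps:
$- \frac{30062}{17296} + \frac{41339}{d} = - \frac{30062}{17296} + \frac{41339}{-6680} = \left(-30062\right) \frac{1}{17296} + 41339 \left(- \frac{1}{6680}\right) = - \frac{15031}{8648} - \frac{41339}{6680} = - \frac{7154793}{902635}$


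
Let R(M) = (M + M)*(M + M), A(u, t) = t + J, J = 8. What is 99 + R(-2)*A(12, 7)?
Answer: 339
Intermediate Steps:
A(u, t) = 8 + t (A(u, t) = t + 8 = 8 + t)
R(M) = 4*M² (R(M) = (2*M)*(2*M) = 4*M²)
99 + R(-2)*A(12, 7) = 99 + (4*(-2)²)*(8 + 7) = 99 + (4*4)*15 = 99 + 16*15 = 99 + 240 = 339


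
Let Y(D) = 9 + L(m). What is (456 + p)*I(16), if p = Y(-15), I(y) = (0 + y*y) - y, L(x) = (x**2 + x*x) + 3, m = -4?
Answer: 120000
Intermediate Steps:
L(x) = 3 + 2*x**2 (L(x) = (x**2 + x**2) + 3 = 2*x**2 + 3 = 3 + 2*x**2)
Y(D) = 44 (Y(D) = 9 + (3 + 2*(-4)**2) = 9 + (3 + 2*16) = 9 + (3 + 32) = 9 + 35 = 44)
I(y) = y**2 - y (I(y) = (0 + y**2) - y = y**2 - y)
p = 44
(456 + p)*I(16) = (456 + 44)*(16*(-1 + 16)) = 500*(16*15) = 500*240 = 120000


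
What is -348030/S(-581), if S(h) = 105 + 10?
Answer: -69606/23 ≈ -3026.3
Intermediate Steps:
S(h) = 115
-348030/S(-581) = -348030/115 = -348030*1/115 = -69606/23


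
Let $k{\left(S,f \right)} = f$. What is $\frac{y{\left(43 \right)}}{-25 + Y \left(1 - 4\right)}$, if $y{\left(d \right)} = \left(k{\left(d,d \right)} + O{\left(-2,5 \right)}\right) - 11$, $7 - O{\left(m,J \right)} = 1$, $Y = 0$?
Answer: $- \frac{38}{25} \approx -1.52$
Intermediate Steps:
$O{\left(m,J \right)} = 6$ ($O{\left(m,J \right)} = 7 - 1 = 6$)
$y{\left(d \right)} = -5 + d$ ($y{\left(d \right)} = \left(d + 6\right) - 11 = \left(6 + d\right) - 11 = -5 + d$)
$\frac{y{\left(43 \right)}}{-25 + Y \left(1 - 4\right)} = \frac{-5 + 43}{-25 + 0 \left(1 - 4\right)} = \frac{38}{-25 + 0 \left(-3\right)} = \frac{38}{-25 + 0} = \frac{38}{-25} = 38 \left(- \frac{1}{25}\right) = - \frac{38}{25}$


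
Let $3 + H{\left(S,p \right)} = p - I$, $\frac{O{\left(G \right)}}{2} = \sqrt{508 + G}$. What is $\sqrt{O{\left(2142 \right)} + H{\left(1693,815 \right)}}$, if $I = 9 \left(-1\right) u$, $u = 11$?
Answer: $\sqrt{911 + 10 \sqrt{106}} \approx 31.843$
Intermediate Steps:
$O{\left(G \right)} = 2 \sqrt{508 + G}$
$I = -99$ ($I = 9 \left(-1\right) 11 = \left(-9\right) 11 = -99$)
$H{\left(S,p \right)} = 96 + p$ ($H{\left(S,p \right)} = -3 + \left(p - -99\right) = -3 + \left(p + 99\right) = -3 + \left(99 + p\right) = 96 + p$)
$\sqrt{O{\left(2142 \right)} + H{\left(1693,815 \right)}} = \sqrt{2 \sqrt{508 + 2142} + \left(96 + 815\right)} = \sqrt{2 \sqrt{2650} + 911} = \sqrt{2 \cdot 5 \sqrt{106} + 911} = \sqrt{10 \sqrt{106} + 911} = \sqrt{911 + 10 \sqrt{106}}$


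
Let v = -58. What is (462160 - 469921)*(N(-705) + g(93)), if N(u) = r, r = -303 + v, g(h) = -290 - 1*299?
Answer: 7372950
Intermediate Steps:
g(h) = -589 (g(h) = -290 - 299 = -589)
r = -361 (r = -303 - 58 = -361)
N(u) = -361
(462160 - 469921)*(N(-705) + g(93)) = (462160 - 469921)*(-361 - 589) = -7761*(-950) = 7372950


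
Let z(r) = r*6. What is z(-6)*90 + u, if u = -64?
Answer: -3304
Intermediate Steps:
z(r) = 6*r
z(-6)*90 + u = (6*(-6))*90 - 64 = -36*90 - 64 = -3240 - 64 = -3304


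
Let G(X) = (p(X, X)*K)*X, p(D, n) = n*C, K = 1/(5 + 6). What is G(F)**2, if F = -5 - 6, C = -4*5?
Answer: 48400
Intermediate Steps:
C = -20
F = -11
K = 1/11 ≈ 0.090909
p(D, n) = -20*n (p(D, n) = n*(-20) = -20*n)
G(X) = -20*X**2/11 (G(X) = (-20*X*(1/11))*X = (-20*X/11)*X = -20*X**2/11)
G(F)**2 = (-20/11*(-11)**2)**2 = (-20/11*121)**2 = (-220)**2 = 48400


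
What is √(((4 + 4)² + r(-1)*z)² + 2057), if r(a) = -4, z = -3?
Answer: √7833 ≈ 88.504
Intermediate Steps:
√(((4 + 4)² + r(-1)*z)² + 2057) = √(((4 + 4)² - 4*(-3))² + 2057) = √((8² + 12)² + 2057) = √((64 + 12)² + 2057) = √(76² + 2057) = √(5776 + 2057) = √7833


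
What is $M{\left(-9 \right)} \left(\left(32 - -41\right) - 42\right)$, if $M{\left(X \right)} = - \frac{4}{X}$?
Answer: $\frac{124}{9} \approx 13.778$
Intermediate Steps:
$M{\left(-9 \right)} \left(\left(32 - -41\right) - 42\right) = - \frac{4}{-9} \left(\left(32 - -41\right) - 42\right) = \left(-4\right) \left(- \frac{1}{9}\right) \left(\left(32 + 41\right) - 42\right) = \frac{4 \left(73 - 42\right)}{9} = \frac{4}{9} \cdot 31 = \frac{124}{9}$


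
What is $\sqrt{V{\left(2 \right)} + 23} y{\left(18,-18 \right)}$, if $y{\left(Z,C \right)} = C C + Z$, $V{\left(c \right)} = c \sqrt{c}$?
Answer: $342 \sqrt{23 + 2 \sqrt{2}} \approx 1738.1$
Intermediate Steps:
$V{\left(c \right)} = c^{\frac{3}{2}}$
$y{\left(Z,C \right)} = Z + C^{2}$ ($y{\left(Z,C \right)} = C^{2} + Z = Z + C^{2}$)
$\sqrt{V{\left(2 \right)} + 23} y{\left(18,-18 \right)} = \sqrt{2^{\frac{3}{2}} + 23} \left(18 + \left(-18\right)^{2}\right) = \sqrt{2 \sqrt{2} + 23} \left(18 + 324\right) = \sqrt{23 + 2 \sqrt{2}} \cdot 342 = 342 \sqrt{23 + 2 \sqrt{2}}$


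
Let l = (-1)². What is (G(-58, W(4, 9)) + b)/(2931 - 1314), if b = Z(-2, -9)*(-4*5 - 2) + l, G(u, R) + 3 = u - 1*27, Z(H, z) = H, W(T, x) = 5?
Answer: -43/1617 ≈ -0.026592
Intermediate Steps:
l = 1
G(u, R) = -30 + u (G(u, R) = -3 + (u - 1*27) = -3 + (u - 27) = -3 + (-27 + u) = -30 + u)
b = 45 (b = -2*(-4*5 - 2) + 1 = -2*(-20 - 2) + 1 = -2*(-22) + 1 = 44 + 1 = 45)
(G(-58, W(4, 9)) + b)/(2931 - 1314) = ((-30 - 58) + 45)/(2931 - 1314) = (-88 + 45)/1617 = -43*1/1617 = -43/1617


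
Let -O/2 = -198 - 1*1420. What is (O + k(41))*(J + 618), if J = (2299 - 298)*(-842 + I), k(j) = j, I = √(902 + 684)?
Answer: -5519202048 + 6557277*√1586 ≈ -5.2581e+9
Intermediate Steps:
I = √1586 ≈ 39.825
O = 3236 (O = -2*(-198 - 1*1420) = -2*(-198 - 1420) = -2*(-1618) = 3236)
J = -1684842 + 2001*√1586 (J = (2299 - 298)*(-842 + √1586) = 2001*(-842 + √1586) = -1684842 + 2001*√1586 ≈ -1.6052e+6)
(O + k(41))*(J + 618) = (3236 + 41)*((-1684842 + 2001*√1586) + 618) = 3277*(-1684224 + 2001*√1586) = -5519202048 + 6557277*√1586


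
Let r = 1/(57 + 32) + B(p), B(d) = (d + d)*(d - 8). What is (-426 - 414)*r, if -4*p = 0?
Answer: -840/89 ≈ -9.4382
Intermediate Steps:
p = 0 (p = -¼*0 = 0)
B(d) = 2*d*(-8 + d) (B(d) = (2*d)*(-8 + d) = 2*d*(-8 + d))
r = 1/89 (r = 1/(57 + 32) + 2*0*(-8 + 0) = 1/89 + 2*0*(-8) = 1/89 + 0 = 1/89 ≈ 0.011236)
(-426 - 414)*r = (-426 - 414)*(1/89) = -840*1/89 = -840/89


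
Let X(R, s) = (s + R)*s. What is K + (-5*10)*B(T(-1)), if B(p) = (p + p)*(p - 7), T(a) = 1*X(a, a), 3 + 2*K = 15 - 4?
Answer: 1004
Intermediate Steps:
X(R, s) = s*(R + s) (X(R, s) = (R + s)*s = s*(R + s))
K = 4 (K = -3/2 + (15 - 4)/2 = -3/2 + (½)*11 = -3/2 + 11/2 = 4)
T(a) = 2*a² (T(a) = 1*(a*(a + a)) = 1*(a*(2*a)) = 1*(2*a²) = 2*a²)
B(p) = 2*p*(-7 + p) (B(p) = (2*p)*(-7 + p) = 2*p*(-7 + p))
K + (-5*10)*B(T(-1)) = 4 + (-5*10)*(2*(2*(-1)²)*(-7 + 2*(-1)²)) = 4 - 100*2*1*(-7 + 2*1) = 4 - 100*2*(-7 + 2) = 4 - 100*2*(-5) = 4 - 50*(-20) = 4 + 1000 = 1004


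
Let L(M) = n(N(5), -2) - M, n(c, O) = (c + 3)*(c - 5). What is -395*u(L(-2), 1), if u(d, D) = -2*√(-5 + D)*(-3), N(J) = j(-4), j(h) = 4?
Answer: -4740*I ≈ -4740.0*I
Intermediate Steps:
N(J) = 4
n(c, O) = (-5 + c)*(3 + c) (n(c, O) = (3 + c)*(-5 + c) = (-5 + c)*(3 + c))
L(M) = -7 - M (L(M) = (-15 + 4² - 2*4) - M = (-15 + 16 - 8) - M = -7 - M)
u(d, D) = 6*√(-5 + D)
-395*u(L(-2), 1) = -2370*√(-5 + 1) = -2370*√(-4) = -2370*2*I = -4740*I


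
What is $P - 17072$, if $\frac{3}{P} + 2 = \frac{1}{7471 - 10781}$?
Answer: $- \frac{37681214}{2207} \approx -17074.0$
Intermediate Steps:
$P = - \frac{3310}{2207}$ ($P = \frac{3}{-2 + \frac{1}{7471 - 10781}} = \frac{3}{-2 + \frac{1}{-3310}} = \frac{3}{-2 - \frac{1}{3310}} = \frac{3}{- \frac{6621}{3310}} = 3 \left(- \frac{3310}{6621}\right) = - \frac{3310}{2207} \approx -1.4998$)
$P - 17072 = - \frac{3310}{2207} - 17072 = - \frac{37681214}{2207}$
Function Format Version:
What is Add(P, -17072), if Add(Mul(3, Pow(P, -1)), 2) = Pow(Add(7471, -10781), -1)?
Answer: Rational(-37681214, 2207) ≈ -17074.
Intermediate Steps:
P = Rational(-3310, 2207) (P = Mul(3, Pow(Add(-2, Pow(Add(7471, -10781), -1)), -1)) = Mul(3, Pow(Add(-2, Pow(-3310, -1)), -1)) = Mul(3, Pow(Add(-2, Rational(-1, 3310)), -1)) = Mul(3, Pow(Rational(-6621, 3310), -1)) = Mul(3, Rational(-3310, 6621)) = Rational(-3310, 2207) ≈ -1.4998)
Add(P, -17072) = Add(Rational(-3310, 2207), -17072) = Rational(-37681214, 2207)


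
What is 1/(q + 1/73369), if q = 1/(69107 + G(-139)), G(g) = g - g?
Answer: 5070311483/142476 ≈ 35587.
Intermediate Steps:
G(g) = 0
q = 1/69107 (q = 1/(69107 + 0) = 1/69107 ≈ 1.4470e-5)
1/(q + 1/73369) = 1/(1/69107 + 1/73369) = 1/(142476/5070311483) = 5070311483/142476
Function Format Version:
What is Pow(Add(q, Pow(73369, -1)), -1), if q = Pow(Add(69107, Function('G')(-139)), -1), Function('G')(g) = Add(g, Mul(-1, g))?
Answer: Rational(5070311483, 142476) ≈ 35587.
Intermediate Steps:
Function('G')(g) = 0
q = Rational(1, 69107) (q = Pow(Add(69107, 0), -1) = Pow(69107, -1) = Rational(1, 69107) ≈ 1.4470e-5)
Pow(Add(q, Pow(73369, -1)), -1) = Pow(Add(Rational(1, 69107), Pow(73369, -1)), -1) = Pow(Add(Rational(1, 69107), Rational(1, 73369)), -1) = Pow(Rational(142476, 5070311483), -1) = Rational(5070311483, 142476)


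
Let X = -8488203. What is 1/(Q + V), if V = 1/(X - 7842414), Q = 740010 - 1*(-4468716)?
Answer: 16330617/85061709363941 ≈ 1.9199e-7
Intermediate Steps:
Q = 5208726 (Q = 740010 + 4468716 = 5208726)
V = -1/16330617 (V = 1/(-8488203 - 7842414) = 1/(-16330617) = -1/16330617 ≈ -6.1235e-8)
1/(Q + V) = 1/(5208726 - 1/16330617) = 1/(85061709363941/16330617) = 16330617/85061709363941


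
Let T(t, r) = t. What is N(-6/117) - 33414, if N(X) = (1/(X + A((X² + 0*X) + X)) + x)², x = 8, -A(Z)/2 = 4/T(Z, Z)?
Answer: -1876425228011375/56264788804 ≈ -33350.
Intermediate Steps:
A(Z) = -8/Z
N(X) = (8 + 1/(X - 8/(X + X²)))² (N(X) = (1/(X - 8/((X² + 0*X) + X)) + 8)² = (1/(X - 8/((X² + 0) + X)) + 8)² = (1/(X - 8/(X² + X)) + 8)² = (1/(X - 8/(X + X²)) + 8)² = (8 + 1/(X - 8/(X + X²)))²)
N(-6/117) - 33414 = (-64 + (-6/117)*(1 - 6/117)*(1 + 8*(-6/117)))²/(-8 + (-6/117)²*(1 - 6/117))² - 33414 = (-64 + (-6*1/117)*(1 - 6*1/117)*(1 + 8*(-6*1/117)))²/(-8 + (-6*1/117)²*(1 - 6*1/117))² - 33414 = (-64 - 2*(1 - 2/39)*(1 + 8*(-2/39))/39)²/(-8 + (-2/39)²*(1 - 2/39))² - 33414 = (-64 - 2/39*37/39*(1 - 16/39))²/(-8 + (4/1521)*(37/39))² - 33414 = (-64 - 2/39*37/39*23/39)²/(-8 + 148/59319)² - 33414 = (-64 - 1702/59319)²/(-474404/59319)² - 33414 = (-3798118/59319)²*(3518743761/225059155216) - 33414 = (14425700341924/3518743761)*(3518743761/225059155216) - 33414 = 3606425085481/56264788804 - 33414 = -1876425228011375/56264788804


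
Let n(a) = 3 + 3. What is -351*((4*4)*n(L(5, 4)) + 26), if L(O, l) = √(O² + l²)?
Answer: -42822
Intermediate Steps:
n(a) = 6
-351*((4*4)*n(L(5, 4)) + 26) = -351*((4*4)*6 + 26) = -351*(16*6 + 26) = -351*(96 + 26) = -351*122 = -42822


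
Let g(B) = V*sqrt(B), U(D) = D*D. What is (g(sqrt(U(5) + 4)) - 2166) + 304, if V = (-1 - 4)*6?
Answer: -1862 - 30*29**(1/4) ≈ -1931.6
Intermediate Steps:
U(D) = D**2
V = -30 (V = -5*6 = -30)
g(B) = -30*sqrt(B)
(g(sqrt(U(5) + 4)) - 2166) + 304 = (-30*(5**2 + 4)**(1/4) - 2166) + 304 = (-30*(25 + 4)**(1/4) - 2166) + 304 = (-30*29**(1/4) - 2166) + 304 = (-2166 - 30*29**(1/4)) + 304 = -1862 - 30*29**(1/4)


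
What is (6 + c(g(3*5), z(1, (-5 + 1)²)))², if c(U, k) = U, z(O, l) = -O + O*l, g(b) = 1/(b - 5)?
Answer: 3721/100 ≈ 37.210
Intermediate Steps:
g(b) = 1/(-5 + b)
(6 + c(g(3*5), z(1, (-5 + 1)²)))² = (6 + 1/(-5 + 3*5))² = (6 + 1/(-5 + 15))² = (6 + 1/10)² = (6 + ⅒)² = (61/10)² = 3721/100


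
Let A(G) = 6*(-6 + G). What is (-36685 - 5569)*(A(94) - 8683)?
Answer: 344581370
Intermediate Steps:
A(G) = -36 + 6*G
(-36685 - 5569)*(A(94) - 8683) = (-36685 - 5569)*((-36 + 6*94) - 8683) = -42254*((-36 + 564) - 8683) = -42254*(528 - 8683) = -42254*(-8155) = 344581370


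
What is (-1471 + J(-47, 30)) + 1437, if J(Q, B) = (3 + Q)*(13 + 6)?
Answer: -870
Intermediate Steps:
J(Q, B) = 57 + 19*Q (J(Q, B) = (3 + Q)*19 = 57 + 19*Q)
(-1471 + J(-47, 30)) + 1437 = (-1471 + (57 + 19*(-47))) + 1437 = (-1471 + (57 - 893)) + 1437 = (-1471 - 836) + 1437 = -2307 + 1437 = -870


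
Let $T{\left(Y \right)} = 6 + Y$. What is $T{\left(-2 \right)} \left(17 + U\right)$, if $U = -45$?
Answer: $-112$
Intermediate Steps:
$T{\left(-2 \right)} \left(17 + U\right) = \left(6 - 2\right) \left(17 - 45\right) = 4 \left(-28\right) = -112$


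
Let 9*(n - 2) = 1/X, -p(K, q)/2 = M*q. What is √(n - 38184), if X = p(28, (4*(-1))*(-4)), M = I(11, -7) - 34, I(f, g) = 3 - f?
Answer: I*√9698838891/504 ≈ 195.4*I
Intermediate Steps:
M = -42 (M = (3 - 1*11) - 34 = (3 - 11) - 34 = -8 - 34 = -42)
p(K, q) = 84*q (p(K, q) = -(-84)*q = 84*q)
X = 1344 (X = 84*((4*(-1))*(-4)) = 84*(-4*(-4)) = 84*16 = 1344)
n = 24193/12096 (n = 2 + (⅑)/1344 = 2 + (⅑)*(1/1344) = 2 + 1/12096 = 24193/12096 ≈ 2.0001)
√(n - 38184) = √(24193/12096 - 38184) = √(-461849471/12096) = I*√9698838891/504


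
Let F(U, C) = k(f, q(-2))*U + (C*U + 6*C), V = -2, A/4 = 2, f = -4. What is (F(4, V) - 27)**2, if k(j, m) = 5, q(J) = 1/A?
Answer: 729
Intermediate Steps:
A = 8 (A = 4*2 = 8)
q(J) = 1/8
F(U, C) = 5*U + 6*C + C*U (F(U, C) = 5*U + (C*U + 6*C) = 5*U + (6*C + C*U) = 5*U + 6*C + C*U)
(F(4, V) - 27)**2 = ((5*4 + 6*(-2) - 2*4) - 27)**2 = ((20 - 12 - 8) - 27)**2 = (0 - 27)**2 = (-27)**2 = 729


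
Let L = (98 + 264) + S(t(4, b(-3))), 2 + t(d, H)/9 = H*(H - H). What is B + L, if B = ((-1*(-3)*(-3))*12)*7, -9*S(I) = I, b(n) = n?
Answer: -392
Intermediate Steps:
t(d, H) = -18 (t(d, H) = -18 + 9*(H*(H - H)) = -18 + 9*(H*0) = -18 + 9*0 = -18 + 0 = -18)
S(I) = -I/9
B = -756 (B = ((3*(-3))*12)*7 = -9*12*7 = -108*7 = -756)
L = 364 (L = (98 + 264) - 1/9*(-18) = 362 + 2 = 364)
B + L = -756 + 364 = -392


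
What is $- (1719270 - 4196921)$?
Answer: $2477651$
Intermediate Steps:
$- (1719270 - 4196921) = \left(-1\right) \left(-2477651\right) = 2477651$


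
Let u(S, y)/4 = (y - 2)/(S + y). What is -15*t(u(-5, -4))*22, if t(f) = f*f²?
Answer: -56320/9 ≈ -6257.8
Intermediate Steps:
u(S, y) = 4*(-2 + y)/(S + y) (u(S, y) = 4*((y - 2)/(S + y)) = 4*((-2 + y)/(S + y)) = 4*(-2 + y)/(S + y))
t(f) = f³
-15*t(u(-5, -4))*22 = -15*64*(-2 - 4)³/(-5 - 4)³*22 = -15*(4*(-6)/(-9))³*22 = -15*(4*(-⅑)*(-6))³*22 = -15*(8/3)³*22 = -15*512/27*22 = -2560/9*22 = -56320/9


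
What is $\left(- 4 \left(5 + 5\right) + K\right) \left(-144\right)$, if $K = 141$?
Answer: $-14544$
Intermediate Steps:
$\left(- 4 \left(5 + 5\right) + K\right) \left(-144\right) = \left(- 4 \left(5 + 5\right) + 141\right) \left(-144\right) = \left(\left(-4\right) 10 + 141\right) \left(-144\right) = \left(-40 + 141\right) \left(-144\right) = 101 \left(-144\right) = -14544$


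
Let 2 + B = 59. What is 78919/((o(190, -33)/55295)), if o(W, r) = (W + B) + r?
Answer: 4363826105/214 ≈ 2.0392e+7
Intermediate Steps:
B = 57 (B = -2 + 59 = 57)
o(W, r) = 57 + W + r (o(W, r) = (W + 57) + r = (57 + W) + r = 57 + W + r)
78919/((o(190, -33)/55295)) = 78919/(((57 + 190 - 33)/55295)) = 78919/((214*(1/55295))) = 78919/(214/55295) = 78919*(55295/214) = 4363826105/214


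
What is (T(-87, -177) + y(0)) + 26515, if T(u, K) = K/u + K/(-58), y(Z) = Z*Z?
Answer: 1538165/58 ≈ 26520.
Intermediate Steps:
y(Z) = Z²
T(u, K) = -K/58 + K/u (T(u, K) = K/u + K*(-1/58) = K/u - K/58 = -K/58 + K/u)
(T(-87, -177) + y(0)) + 26515 = ((-1/58*(-177) - 177/(-87)) + 0²) + 26515 = ((177/58 - 177*(-1/87)) + 0) + 26515 = ((177/58 + 59/29) + 0) + 26515 = (295/58 + 0) + 26515 = 295/58 + 26515 = 1538165/58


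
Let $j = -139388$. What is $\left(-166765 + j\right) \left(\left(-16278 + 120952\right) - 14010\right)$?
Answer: $-27757055592$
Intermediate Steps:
$\left(-166765 + j\right) \left(\left(-16278 + 120952\right) - 14010\right) = \left(-166765 - 139388\right) \left(\left(-16278 + 120952\right) - 14010\right) = - 306153 \left(104674 - 14010\right) = \left(-306153\right) 90664 = -27757055592$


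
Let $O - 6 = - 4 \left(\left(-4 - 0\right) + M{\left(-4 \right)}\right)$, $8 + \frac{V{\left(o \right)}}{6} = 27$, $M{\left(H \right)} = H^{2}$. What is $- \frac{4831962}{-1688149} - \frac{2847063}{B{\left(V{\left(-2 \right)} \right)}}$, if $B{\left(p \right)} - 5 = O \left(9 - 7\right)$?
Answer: $\frac{4806648281385}{133363771} \approx 36042.0$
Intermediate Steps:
$V{\left(o \right)} = 114$ ($V{\left(o \right)} = -48 + 6 \cdot 27 = -48 + 162 = 114$)
$O = -42$ ($O = 6 - 4 \left(\left(-4 - 0\right) + \left(-4\right)^{2}\right) = 6 - 4 \left(\left(-4 + 0\right) + 16\right) = 6 - 4 \left(-4 + 16\right) = 6 - 48 = -42$)
$B{\left(p \right)} = -79$ ($B{\left(p \right)} = 5 - 42 \left(9 - 7\right) = 5 - 84 = -79$)
$- \frac{4831962}{-1688149} - \frac{2847063}{B{\left(V{\left(-2 \right)} \right)}} = - \frac{4831962}{-1688149} - \frac{2847063}{-79} = \left(-4831962\right) \left(- \frac{1}{1688149}\right) - - \frac{2847063}{79} = \frac{4831962}{1688149} + \frac{2847063}{79} = \frac{4806648281385}{133363771}$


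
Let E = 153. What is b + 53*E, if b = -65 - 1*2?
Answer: 8042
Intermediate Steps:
b = -67 (b = -65 - 2 = -67)
b + 53*E = -67 + 53*153 = -67 + 8109 = 8042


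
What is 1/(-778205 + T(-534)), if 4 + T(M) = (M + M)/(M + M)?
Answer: -1/778208 ≈ -1.2850e-6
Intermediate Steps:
T(M) = -3 (T(M) = -4 + (M + M)/(M + M) = -4 + (2*M)/((2*M)) = -4 + (2*M)*(1/(2*M)) = -4 + 1 = -3)
1/(-778205 + T(-534)) = 1/(-778205 - 3) = 1/(-778208) = -1/778208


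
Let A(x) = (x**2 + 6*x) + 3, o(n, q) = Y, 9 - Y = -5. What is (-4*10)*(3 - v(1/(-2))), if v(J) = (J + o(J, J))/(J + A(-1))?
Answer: -336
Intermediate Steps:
Y = 14 (Y = 9 - 1*(-5) = 9 + 5 = 14)
o(n, q) = 14
A(x) = 3 + x**2 + 6*x
v(J) = (14 + J)/(-2 + J) (v(J) = (J + 14)/(J + (3 + (-1)**2 + 6*(-1))) = (14 + J)/(J + (3 + 1 - 6)) = (14 + J)/(J - 2) = (14 + J)/(-2 + J))
(-4*10)*(3 - v(1/(-2))) = (-4*10)*(3 - (14 + 1/(-2))/(-2 + 1/(-2))) = -40*(3 - (14 - 1/2)/(-2 - 1/2)) = -40*(3 - 27/((-5/2)*2)) = -40*(3 - (-2)*27/(5*2)) = -40*(3 - 1*(-27/5)) = -40*(3 + 27/5) = -40*42/5 = -336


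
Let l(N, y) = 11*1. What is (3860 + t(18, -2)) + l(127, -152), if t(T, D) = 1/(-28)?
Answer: 108387/28 ≈ 3871.0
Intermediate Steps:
t(T, D) = -1/28
l(N, y) = 11
(3860 + t(18, -2)) + l(127, -152) = (3860 - 1/28) + 11 = 108079/28 + 11 = 108387/28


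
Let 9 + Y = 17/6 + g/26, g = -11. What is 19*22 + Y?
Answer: 16045/39 ≈ 411.41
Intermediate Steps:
Y = -257/39 (Y = -9 + (17/6 - 11/26) = -9 + 94/39 = -257/39 ≈ -6.5897)
19*22 + Y = 19*22 - 257/39 = 418 - 257/39 = 16045/39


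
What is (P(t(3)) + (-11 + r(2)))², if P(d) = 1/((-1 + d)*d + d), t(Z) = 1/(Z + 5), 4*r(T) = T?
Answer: 11449/4 ≈ 2862.3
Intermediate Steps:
r(T) = T/4
t(Z) = 1/(5 + Z)
P(d) = 1/(d + d*(-1 + d)) (P(d) = 1/(d*(-1 + d) + d) = 1/(d + d*(-1 + d)))
(P(t(3)) + (-11 + r(2)))² = ((1/(5 + 3))⁻² + (-11 + (¼)*2))² = ((1/8)⁻² + (-11 + ½))² = ((⅛)⁻² - 21/2)² = (64 - 21/2)² = (107/2)² = 11449/4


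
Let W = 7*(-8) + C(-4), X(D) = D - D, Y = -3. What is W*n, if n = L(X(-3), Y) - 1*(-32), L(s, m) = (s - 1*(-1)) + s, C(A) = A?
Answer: -1980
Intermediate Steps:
X(D) = 0
L(s, m) = 1 + 2*s (L(s, m) = (s + 1) + s = (1 + s) + s = 1 + 2*s)
W = -60 (W = 7*(-8) - 4 = -56 - 4 = -60)
n = 33 (n = (1 + 2*0) - 1*(-32) = (1 + 0) + 32 = 1 + 32 = 33)
W*n = -60*33 = -1980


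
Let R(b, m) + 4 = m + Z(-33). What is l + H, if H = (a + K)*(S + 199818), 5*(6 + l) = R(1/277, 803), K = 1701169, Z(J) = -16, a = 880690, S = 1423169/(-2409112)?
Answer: 6214308940289326201/12045560 ≈ 5.1590e+11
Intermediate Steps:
S = -1423169/2409112 (S = 1423169*(-1/2409112) = -1423169/2409112 ≈ -0.59074)
R(b, m) = -20 + m (R(b, m) = -4 + (m - 16) = -4 + (-16 + m) = -20 + m)
l = 753/5 (l = -6 + (-20 + 803)/5 = -6 + (1/5)*783 = -6 + 783/5 = 753/5 ≈ 150.60)
H = 1242861787695052973/2409112 (H = (880690 + 1701169)*(-1423169/2409112 + 199818) = 2581859*(481382518447/2409112) = 1242861787695052973/2409112 ≈ 5.1590e+11)
l + H = 753/5 + 1242861787695052973/2409112 = 6214308940289326201/12045560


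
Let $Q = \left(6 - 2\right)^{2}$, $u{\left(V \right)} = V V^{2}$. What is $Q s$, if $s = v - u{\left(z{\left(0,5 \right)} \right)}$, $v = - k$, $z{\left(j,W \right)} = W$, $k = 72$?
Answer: $-3152$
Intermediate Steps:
$u{\left(V \right)} = V^{3}$
$v = -72$ ($v = \left(-1\right) 72 = -72$)
$Q = 16$ ($Q = 4^{2} = 16$)
$s = -197$ ($s = -72 - 5^{3} = -72 - 125 = -197$)
$Q s = 16 \left(-197\right) = -3152$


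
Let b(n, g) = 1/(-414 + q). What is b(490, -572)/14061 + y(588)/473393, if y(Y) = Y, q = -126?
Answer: 4464175327/3594444645420 ≈ 0.0012420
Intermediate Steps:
b(n, g) = -1/540 (b(n, g) = 1/(-414 - 126) = 1/(-540) = -1/540)
b(490, -572)/14061 + y(588)/473393 = -1/540/14061 + 588/473393 = -1/540*1/14061 + 588*(1/473393) = -1/7592940 + 588/473393 = 4464175327/3594444645420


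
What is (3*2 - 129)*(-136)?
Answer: 16728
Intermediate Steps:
(3*2 - 129)*(-136) = (6 - 129)*(-136) = -123*(-136) = 16728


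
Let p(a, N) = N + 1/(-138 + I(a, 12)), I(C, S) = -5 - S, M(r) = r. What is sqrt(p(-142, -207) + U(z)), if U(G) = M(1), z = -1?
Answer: I*sqrt(4949305)/155 ≈ 14.353*I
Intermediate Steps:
U(G) = 1
p(a, N) = -1/155 + N (p(a, N) = N + 1/(-138 + (-5 - 1*12)) = N + 1/(-138 + (-5 - 12)) = N + 1/(-138 - 17) = N + 1/(-155) = N - 1/155 = -1/155 + N)
sqrt(p(-142, -207) + U(z)) = sqrt((-1/155 - 207) + 1) = sqrt(-32086/155 + 1) = sqrt(-31931/155) = I*sqrt(4949305)/155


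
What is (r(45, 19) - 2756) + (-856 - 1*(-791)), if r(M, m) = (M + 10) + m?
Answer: -2747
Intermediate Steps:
r(M, m) = 10 + M + m (r(M, m) = (10 + M) + m = 10 + M + m)
(r(45, 19) - 2756) + (-856 - 1*(-791)) = ((10 + 45 + 19) - 2756) + (-856 - 1*(-791)) = (74 - 2756) + (-856 + 791) = -2682 - 65 = -2747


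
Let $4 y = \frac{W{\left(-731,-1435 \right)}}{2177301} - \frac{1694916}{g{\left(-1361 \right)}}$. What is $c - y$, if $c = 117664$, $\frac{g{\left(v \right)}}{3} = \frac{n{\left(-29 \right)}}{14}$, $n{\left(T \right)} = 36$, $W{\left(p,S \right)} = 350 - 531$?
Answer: $\frac{1503137485415}{8709204} \approx 1.7259 \cdot 10^{5}$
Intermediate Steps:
$W{\left(p,S \right)} = -181$
$g{\left(v \right)} = \frac{54}{7}$ ($g{\left(v \right)} = 3 \cdot \frac{36}{14} = 3 \cdot 36 \cdot \frac{1}{14} = 3 \cdot \frac{18}{7} = \frac{54}{7}$)
$y = - \frac{478377705959}{8709204}$ ($y = \frac{- \frac{181}{2177301} - \frac{1694916}{\frac{54}{7}}}{4} = \frac{\left(-181\right) \frac{1}{2177301} - \frac{659134}{3}}{4} = \frac{- \frac{181}{2177301} - \frac{659134}{3}}{4} = \frac{1}{4} \left(- \frac{478377705959}{2177301}\right) = - \frac{478377705959}{8709204} \approx -54928.0$)
$c - y = 117664 - - \frac{478377705959}{8709204} = 117664 + \frac{478377705959}{8709204} = \frac{1503137485415}{8709204}$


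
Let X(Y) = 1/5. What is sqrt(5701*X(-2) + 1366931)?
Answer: 2*sqrt(8550445)/5 ≈ 1169.6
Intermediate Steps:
X(Y) = 1/5 (X(Y) = 1*(1/5) = 1/5)
sqrt(5701*X(-2) + 1366931) = sqrt(5701*(1/5) + 1366931) = sqrt(5701/5 + 1366931) = sqrt(6840356/5) = 2*sqrt(8550445)/5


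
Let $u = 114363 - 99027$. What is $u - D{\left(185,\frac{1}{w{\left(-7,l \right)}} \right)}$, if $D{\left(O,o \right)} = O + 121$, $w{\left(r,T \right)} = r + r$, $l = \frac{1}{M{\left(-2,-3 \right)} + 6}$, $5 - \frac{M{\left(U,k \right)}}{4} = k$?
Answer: $15030$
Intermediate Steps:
$M{\left(U,k \right)} = 20 - 4 k$
$l = \frac{1}{38}$ ($l = \frac{1}{\left(20 - -12\right) + 6} = \frac{1}{\left(20 + 12\right) + 6} = \frac{1}{32 + 6} = \frac{1}{38} \approx 0.026316$)
$w{\left(r,T \right)} = 2 r$
$u = 15336$ ($u = 114363 - 99027 = 15336$)
$D{\left(O,o \right)} = 121 + O$
$u - D{\left(185,\frac{1}{w{\left(-7,l \right)}} \right)} = 15336 - \left(121 + 185\right) = 15336 - 306 = 15030$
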